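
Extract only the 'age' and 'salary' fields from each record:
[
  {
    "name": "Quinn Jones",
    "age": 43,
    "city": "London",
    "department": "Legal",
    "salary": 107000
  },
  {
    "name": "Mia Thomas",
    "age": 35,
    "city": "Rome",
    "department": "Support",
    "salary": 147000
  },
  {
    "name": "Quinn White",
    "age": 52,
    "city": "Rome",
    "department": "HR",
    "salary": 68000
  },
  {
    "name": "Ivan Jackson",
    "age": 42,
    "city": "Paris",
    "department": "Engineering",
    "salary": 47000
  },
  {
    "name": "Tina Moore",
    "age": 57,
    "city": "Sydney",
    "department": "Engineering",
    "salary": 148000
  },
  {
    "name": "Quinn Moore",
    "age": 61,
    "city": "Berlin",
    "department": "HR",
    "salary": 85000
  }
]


Original: 6 records with fields: name, age, city, department, salary
Keep: ['age', 'salary']
Drop: ['name', 'city', 'department']
Result: 6 records, 2 fields each

[
  {
    "age": 43,
    "salary": 107000
  },
  {
    "age": 35,
    "salary": 147000
  },
  {
    "age": 52,
    "salary": 68000
  },
  {
    "age": 42,
    "salary": 47000
  },
  {
    "age": 57,
    "salary": 148000
  },
  {
    "age": 61,
    "salary": 85000
  }
]


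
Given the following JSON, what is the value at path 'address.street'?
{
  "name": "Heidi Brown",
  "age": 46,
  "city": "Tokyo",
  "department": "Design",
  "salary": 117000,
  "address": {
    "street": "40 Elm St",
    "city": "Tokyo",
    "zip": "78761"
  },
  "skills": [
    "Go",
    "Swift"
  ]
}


Query: address.street
Path: address -> street
Value: 40 Elm St

40 Elm St


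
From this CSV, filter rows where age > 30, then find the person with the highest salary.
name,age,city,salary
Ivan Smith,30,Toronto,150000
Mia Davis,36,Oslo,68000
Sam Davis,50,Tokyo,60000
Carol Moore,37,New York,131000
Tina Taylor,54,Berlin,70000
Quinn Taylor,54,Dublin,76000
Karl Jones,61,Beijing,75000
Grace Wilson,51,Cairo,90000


Filter: age > 30
Sort by: salary (descending)

Filtered records (7):
  Carol Moore, age 37, salary $131000
  Grace Wilson, age 51, salary $90000
  Quinn Taylor, age 54, salary $76000
  Karl Jones, age 61, salary $75000
  Tina Taylor, age 54, salary $70000
  Mia Davis, age 36, salary $68000
  Sam Davis, age 50, salary $60000

Highest salary: Carol Moore ($131000)

Carol Moore


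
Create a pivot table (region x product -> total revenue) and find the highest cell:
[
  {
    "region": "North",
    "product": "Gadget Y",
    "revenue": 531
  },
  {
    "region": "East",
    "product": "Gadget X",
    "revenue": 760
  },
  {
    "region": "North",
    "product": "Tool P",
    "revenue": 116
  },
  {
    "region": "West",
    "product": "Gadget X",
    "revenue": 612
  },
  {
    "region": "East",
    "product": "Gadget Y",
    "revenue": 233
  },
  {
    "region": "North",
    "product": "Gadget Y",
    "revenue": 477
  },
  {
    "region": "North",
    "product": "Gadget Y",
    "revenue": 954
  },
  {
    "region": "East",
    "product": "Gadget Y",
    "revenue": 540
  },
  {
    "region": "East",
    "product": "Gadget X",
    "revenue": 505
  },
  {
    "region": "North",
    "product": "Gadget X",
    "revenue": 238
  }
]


Pivot: region (rows) x product (columns) -> total revenue

     Gadget X      Gadget Y      Tool P      
East          1265           773             0  
North          238          1962           116  
West           612             0             0  

Highest: North / Gadget Y = $1962

North / Gadget Y = $1962


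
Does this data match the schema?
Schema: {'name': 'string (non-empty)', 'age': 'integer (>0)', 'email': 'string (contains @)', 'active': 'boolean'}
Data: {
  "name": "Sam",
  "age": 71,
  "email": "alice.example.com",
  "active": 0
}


Validating each field against schema:
  name: OK (non-empty string)
  age: OK (positive integer)
  email: FAIL ("alice.example.com" does not contain @)
  active: FAIL (0 is not a boolean)

Result: INVALID (2 errors: email, active)

INVALID (2 errors: email, active)


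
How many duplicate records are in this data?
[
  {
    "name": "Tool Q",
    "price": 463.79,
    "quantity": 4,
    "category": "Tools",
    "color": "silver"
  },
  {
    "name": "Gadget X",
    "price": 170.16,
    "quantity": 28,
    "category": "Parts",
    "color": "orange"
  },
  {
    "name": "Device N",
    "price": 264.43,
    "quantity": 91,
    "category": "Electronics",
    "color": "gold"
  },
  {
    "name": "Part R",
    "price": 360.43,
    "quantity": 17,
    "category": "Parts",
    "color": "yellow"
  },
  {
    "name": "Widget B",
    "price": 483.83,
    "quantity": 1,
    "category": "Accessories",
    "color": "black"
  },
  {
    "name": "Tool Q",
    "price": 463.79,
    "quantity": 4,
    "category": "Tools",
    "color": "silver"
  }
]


Checking 6 records for duplicates:

  Row 1: Tool Q ($463.79, qty 4)
  Row 2: Gadget X ($170.16, qty 28)
  Row 3: Device N ($264.43, qty 91)
  Row 4: Part R ($360.43, qty 17)
  Row 5: Widget B ($483.83, qty 1)
  Row 6: Tool Q ($463.79, qty 4) <-- DUPLICATE

Duplicates found: 1
Unique records: 5

1 duplicates, 5 unique


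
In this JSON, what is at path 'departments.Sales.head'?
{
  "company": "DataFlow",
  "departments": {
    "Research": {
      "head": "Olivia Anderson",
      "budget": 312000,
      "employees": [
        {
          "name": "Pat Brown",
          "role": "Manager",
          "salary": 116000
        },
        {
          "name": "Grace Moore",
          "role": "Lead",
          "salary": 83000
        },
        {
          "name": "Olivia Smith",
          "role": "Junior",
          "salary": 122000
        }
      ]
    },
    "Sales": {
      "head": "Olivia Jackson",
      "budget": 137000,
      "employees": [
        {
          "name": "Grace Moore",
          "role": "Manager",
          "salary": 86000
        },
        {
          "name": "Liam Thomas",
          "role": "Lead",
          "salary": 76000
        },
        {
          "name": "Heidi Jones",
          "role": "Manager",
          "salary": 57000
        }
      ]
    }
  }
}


Path: departments.Sales.head

Navigate:
  -> departments
  -> Sales
  -> head = 'Olivia Jackson'

Olivia Jackson


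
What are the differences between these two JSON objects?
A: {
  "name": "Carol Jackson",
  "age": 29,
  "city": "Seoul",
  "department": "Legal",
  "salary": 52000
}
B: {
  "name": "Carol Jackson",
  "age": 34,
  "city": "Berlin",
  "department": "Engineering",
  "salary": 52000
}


Comparing each field (in key order):
  name: same
  age: DIFFERENT
  city: DIFFERENT
  department: DIFFERENT
  salary: same
Differences:
  age: 29 -> 34
  city: Seoul -> Berlin
  department: Legal -> Engineering

3 field(s) changed

3 changes: age, city, department


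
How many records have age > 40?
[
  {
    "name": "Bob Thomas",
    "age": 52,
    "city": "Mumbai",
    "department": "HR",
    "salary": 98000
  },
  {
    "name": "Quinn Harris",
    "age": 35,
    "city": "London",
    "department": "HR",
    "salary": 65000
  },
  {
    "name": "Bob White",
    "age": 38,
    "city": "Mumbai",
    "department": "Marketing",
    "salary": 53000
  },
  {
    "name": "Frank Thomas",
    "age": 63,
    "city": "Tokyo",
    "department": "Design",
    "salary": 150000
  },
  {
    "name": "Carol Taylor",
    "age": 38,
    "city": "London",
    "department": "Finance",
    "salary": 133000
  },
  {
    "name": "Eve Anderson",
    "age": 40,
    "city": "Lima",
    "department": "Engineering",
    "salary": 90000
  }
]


Data: 6 records
Condition: age > 40

Checking each record:
  Bob Thomas: 52 MATCH
  Quinn Harris: 35
  Bob White: 38
  Frank Thomas: 63 MATCH
  Carol Taylor: 38
  Eve Anderson: 40

Count: 2

2


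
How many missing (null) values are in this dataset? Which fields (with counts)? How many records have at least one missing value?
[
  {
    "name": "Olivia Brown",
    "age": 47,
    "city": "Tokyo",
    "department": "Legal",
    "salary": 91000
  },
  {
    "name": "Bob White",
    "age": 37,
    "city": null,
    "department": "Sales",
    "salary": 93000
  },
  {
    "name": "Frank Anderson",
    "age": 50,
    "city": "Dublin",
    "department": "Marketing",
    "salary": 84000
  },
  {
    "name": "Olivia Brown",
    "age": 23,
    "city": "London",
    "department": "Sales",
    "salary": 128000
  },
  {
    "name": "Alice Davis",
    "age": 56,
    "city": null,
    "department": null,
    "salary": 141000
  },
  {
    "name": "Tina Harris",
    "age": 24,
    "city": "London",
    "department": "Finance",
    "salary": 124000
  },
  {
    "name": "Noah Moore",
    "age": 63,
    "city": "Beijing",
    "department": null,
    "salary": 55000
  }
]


Checking for missing (null) values in 7 records:

  Olivia Brown: complete
  Bob White: city
  Frank Anderson: complete
  Olivia Brown: complete
  Alice Davis: city, department
  Tina Harris: complete
  Noah Moore: department

Per field:
  name: 0 missing
  age: 0 missing
  city: 2 missing
  department: 2 missing
  salary: 0 missing

Total missing values: 4
Records with any missing: 3

4 missing values (city: 2, department: 2); 3 incomplete records


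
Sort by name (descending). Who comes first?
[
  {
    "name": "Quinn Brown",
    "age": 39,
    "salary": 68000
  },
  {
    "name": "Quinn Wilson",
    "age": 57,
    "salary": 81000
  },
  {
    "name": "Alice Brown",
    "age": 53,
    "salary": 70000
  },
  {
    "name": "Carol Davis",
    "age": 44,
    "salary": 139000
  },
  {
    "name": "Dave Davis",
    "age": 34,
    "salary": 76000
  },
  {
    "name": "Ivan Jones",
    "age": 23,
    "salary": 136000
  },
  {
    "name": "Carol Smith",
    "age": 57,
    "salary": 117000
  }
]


Sort by: name (descending)

Sorted order:
  1. Quinn Wilson (name = Quinn Wilson)
  2. Quinn Brown (name = Quinn Brown)
  3. Ivan Jones (name = Ivan Jones)
  4. Dave Davis (name = Dave Davis)
  5. Carol Smith (name = Carol Smith)
  6. Carol Davis (name = Carol Davis)
  7. Alice Brown (name = Alice Brown)

First: Quinn Wilson

Quinn Wilson


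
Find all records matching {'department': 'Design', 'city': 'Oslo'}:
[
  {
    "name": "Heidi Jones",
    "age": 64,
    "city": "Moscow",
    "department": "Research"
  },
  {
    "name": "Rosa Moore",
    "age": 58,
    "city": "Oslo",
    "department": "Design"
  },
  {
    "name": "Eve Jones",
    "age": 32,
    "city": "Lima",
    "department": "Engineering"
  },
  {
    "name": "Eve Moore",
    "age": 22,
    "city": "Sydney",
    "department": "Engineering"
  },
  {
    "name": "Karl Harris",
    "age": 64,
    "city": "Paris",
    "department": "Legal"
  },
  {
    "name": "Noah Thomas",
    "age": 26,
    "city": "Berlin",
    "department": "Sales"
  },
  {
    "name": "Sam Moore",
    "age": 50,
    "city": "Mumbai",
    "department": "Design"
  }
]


Search criteria: {'department': 'Design', 'city': 'Oslo'}

Checking 7 records:
  Heidi Jones: {department: Research, city: Moscow}
  Rosa Moore: {department: Design, city: Oslo} <-- MATCH
  Eve Jones: {department: Engineering, city: Lima}
  Eve Moore: {department: Engineering, city: Sydney}
  Karl Harris: {department: Legal, city: Paris}
  Noah Thomas: {department: Sales, city: Berlin}
  Sam Moore: {department: Design, city: Mumbai}

Matches: ["Rosa Moore"]

["Rosa Moore"]


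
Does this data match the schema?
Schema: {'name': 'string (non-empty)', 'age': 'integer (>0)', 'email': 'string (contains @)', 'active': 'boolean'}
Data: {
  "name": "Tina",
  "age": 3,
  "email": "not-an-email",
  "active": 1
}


Validating each field against schema:
  name: OK (non-empty string)
  age: OK (positive integer)
  email: FAIL ("not-an-email" does not contain @)
  active: FAIL (1 is not a boolean)

Result: INVALID (2 errors: email, active)

INVALID (2 errors: email, active)


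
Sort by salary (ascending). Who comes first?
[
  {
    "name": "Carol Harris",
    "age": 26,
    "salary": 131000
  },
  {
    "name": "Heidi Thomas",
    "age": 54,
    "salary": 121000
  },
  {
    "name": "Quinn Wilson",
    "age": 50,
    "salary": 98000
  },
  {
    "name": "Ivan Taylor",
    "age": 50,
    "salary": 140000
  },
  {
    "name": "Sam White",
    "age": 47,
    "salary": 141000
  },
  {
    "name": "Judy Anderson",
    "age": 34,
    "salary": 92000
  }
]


Sort by: salary (ascending)

Sorted order:
  1. Judy Anderson (salary = 92000)
  2. Quinn Wilson (salary = 98000)
  3. Heidi Thomas (salary = 121000)
  4. Carol Harris (salary = 131000)
  5. Ivan Taylor (salary = 140000)
  6. Sam White (salary = 141000)

First: Judy Anderson

Judy Anderson


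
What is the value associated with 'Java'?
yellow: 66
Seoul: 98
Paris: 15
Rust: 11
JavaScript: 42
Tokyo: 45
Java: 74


Looking up key 'Java'
Value: 74

74


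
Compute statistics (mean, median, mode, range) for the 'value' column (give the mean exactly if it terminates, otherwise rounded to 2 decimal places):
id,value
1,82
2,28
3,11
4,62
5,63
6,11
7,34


Data: [82, 28, 11, 62, 63, 11, 34]
Count: 7
Sum: 291
Mean: 291/7 ≈ 41.57 (rounded to 2 decimal places)
Sorted: [11, 11, 28, 34, 62, 63, 82]
Median: 34.0
Mode: 11 (2 times)
Range: 82 - 11 = 71
Min: 11, Max: 82

mean≈41.57, median=34.0, mode=11, range=71


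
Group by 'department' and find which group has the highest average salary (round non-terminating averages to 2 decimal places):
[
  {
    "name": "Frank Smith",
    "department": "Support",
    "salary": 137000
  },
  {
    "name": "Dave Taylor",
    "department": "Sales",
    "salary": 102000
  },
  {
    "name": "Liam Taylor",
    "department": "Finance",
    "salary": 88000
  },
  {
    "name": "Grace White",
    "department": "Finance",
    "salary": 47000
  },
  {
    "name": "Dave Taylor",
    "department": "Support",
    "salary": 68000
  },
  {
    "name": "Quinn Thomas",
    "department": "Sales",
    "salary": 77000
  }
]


Group by: department

Groups:
  Finance: 2 people, avg salary = 135000/2 = $67500
  Sales: 2 people, avg salary = 179000/2 = $89500
  Support: 2 people, avg salary = 205000/2 = $102500

Highest average salary: Support ($102500)

Support ($102500)


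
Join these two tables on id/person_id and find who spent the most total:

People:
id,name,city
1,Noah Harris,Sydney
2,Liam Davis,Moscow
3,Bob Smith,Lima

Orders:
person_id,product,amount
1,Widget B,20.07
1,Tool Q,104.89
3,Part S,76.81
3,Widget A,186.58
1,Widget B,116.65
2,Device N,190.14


Join on: people.id = orders.person_id

Joined rows:
  Noah Harris (Sydney) bought Widget B for $20.07
  Noah Harris (Sydney) bought Tool Q for $104.89
  Bob Smith (Lima) bought Part S for $76.81
  Bob Smith (Lima) bought Widget A for $186.58
  Noah Harris (Sydney) bought Widget B for $116.65
  Liam Davis (Moscow) bought Device N for $190.14

Total per person:
  Bob Smith: $263.39
  Noah Harris: $241.61
  Liam Davis: $190.14

Top spender: Bob Smith ($263.39)

Bob Smith ($263.39)


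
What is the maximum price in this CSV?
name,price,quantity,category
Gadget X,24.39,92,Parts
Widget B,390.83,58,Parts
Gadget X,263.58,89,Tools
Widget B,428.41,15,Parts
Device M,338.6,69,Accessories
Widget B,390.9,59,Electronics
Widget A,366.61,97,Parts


Computing maximum price:
Values: [24.39, 390.83, 263.58, 428.41, 338.6, 390.9, 366.61]
Max = 428.41

428.41


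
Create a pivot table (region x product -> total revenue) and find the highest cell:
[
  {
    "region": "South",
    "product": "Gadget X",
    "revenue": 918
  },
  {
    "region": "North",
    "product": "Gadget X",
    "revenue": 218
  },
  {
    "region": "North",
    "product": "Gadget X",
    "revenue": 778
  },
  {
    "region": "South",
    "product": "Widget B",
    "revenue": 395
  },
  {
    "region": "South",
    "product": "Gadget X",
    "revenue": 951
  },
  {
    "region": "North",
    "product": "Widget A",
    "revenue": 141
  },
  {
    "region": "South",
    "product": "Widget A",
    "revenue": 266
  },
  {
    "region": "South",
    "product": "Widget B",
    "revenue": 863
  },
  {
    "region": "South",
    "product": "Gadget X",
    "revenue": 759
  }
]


Pivot: region (rows) x product (columns) -> total revenue

     Gadget X      Widget A      Widget B    
North          996           141             0  
South         2628           266          1258  

Highest: South / Gadget X = $2628

South / Gadget X = $2628


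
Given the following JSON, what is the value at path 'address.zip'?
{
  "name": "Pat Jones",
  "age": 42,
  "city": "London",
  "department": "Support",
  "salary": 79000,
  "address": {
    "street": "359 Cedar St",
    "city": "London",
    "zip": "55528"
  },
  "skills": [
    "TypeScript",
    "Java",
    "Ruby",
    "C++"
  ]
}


Query: address.zip
Path: address -> zip
Value: 55528

55528


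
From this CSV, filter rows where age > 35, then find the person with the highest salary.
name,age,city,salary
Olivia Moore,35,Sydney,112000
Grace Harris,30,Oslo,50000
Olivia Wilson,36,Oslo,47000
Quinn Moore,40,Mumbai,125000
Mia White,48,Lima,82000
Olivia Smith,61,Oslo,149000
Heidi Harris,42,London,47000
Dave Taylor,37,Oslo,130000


Filter: age > 35
Sort by: salary (descending)

Filtered records (6):
  Olivia Smith, age 61, salary $149000
  Dave Taylor, age 37, salary $130000
  Quinn Moore, age 40, salary $125000
  Mia White, age 48, salary $82000
  Olivia Wilson, age 36, salary $47000
  Heidi Harris, age 42, salary $47000

Highest salary: Olivia Smith ($149000)

Olivia Smith


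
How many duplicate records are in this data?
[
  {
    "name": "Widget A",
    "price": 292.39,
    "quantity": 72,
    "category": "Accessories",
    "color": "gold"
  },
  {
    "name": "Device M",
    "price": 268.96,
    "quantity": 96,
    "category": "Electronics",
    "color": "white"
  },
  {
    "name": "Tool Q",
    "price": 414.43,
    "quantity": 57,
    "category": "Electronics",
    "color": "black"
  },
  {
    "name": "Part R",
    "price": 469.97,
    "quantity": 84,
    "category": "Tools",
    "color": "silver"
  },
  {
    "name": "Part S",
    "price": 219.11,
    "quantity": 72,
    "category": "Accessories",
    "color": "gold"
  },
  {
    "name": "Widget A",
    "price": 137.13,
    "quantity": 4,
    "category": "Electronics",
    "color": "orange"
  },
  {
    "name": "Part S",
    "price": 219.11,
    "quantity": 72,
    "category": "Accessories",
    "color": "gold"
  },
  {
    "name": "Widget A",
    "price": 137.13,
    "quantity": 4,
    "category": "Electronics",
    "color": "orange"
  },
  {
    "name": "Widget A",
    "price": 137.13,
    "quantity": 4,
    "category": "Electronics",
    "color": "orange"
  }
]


Checking 9 records for duplicates:

  Row 1: Widget A ($292.39, qty 72)
  Row 2: Device M ($268.96, qty 96)
  Row 3: Tool Q ($414.43, qty 57)
  Row 4: Part R ($469.97, qty 84)
  Row 5: Part S ($219.11, qty 72)
  Row 6: Widget A ($137.13, qty 4)
  Row 7: Part S ($219.11, qty 72) <-- DUPLICATE
  Row 8: Widget A ($137.13, qty 4) <-- DUPLICATE
  Row 9: Widget A ($137.13, qty 4) <-- DUPLICATE

Duplicates found: 3
Unique records: 6

3 duplicates, 6 unique


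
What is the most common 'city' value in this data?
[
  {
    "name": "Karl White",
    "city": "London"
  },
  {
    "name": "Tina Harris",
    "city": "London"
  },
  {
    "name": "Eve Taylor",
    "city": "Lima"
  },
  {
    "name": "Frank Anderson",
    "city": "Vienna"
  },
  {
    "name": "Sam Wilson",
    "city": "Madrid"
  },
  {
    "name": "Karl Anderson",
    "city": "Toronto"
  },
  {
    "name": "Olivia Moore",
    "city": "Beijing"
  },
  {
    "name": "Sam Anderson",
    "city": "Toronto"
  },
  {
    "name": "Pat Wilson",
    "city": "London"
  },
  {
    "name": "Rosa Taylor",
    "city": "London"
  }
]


Counting 'city' values across 10 records:

  London: 4 ####
  Toronto: 2 ##
  Lima: 1 #
  Vienna: 1 #
  Madrid: 1 #
  Beijing: 1 #

Most common: London (4 times)

London (4 times)


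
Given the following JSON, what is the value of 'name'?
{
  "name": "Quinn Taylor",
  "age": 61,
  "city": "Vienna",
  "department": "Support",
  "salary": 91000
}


Looking up field 'name'
Value: Quinn Taylor

Quinn Taylor


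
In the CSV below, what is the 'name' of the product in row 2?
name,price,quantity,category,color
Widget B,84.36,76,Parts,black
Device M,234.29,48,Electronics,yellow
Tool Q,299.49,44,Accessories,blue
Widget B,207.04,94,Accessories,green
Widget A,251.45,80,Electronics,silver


Query: Row 2 ('Device M'), column 'name'
Value: Device M

Device M


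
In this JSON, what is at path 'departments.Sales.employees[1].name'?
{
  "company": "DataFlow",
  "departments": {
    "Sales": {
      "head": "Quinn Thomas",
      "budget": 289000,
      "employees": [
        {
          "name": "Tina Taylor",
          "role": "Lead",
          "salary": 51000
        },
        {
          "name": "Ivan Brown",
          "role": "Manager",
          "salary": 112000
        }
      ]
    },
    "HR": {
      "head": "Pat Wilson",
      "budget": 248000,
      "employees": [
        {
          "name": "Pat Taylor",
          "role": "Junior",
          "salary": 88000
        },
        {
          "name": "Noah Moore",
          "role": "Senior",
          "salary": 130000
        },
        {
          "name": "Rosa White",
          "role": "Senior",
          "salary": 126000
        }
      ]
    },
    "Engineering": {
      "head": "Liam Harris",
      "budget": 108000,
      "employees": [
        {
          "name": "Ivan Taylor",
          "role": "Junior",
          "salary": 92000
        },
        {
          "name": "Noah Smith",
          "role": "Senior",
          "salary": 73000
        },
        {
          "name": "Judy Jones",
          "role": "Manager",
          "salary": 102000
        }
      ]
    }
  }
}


Path: departments.Sales.employees[1].name

Navigate:
  -> departments
  -> Sales
  -> employees[1].name = 'Ivan Brown'

Ivan Brown


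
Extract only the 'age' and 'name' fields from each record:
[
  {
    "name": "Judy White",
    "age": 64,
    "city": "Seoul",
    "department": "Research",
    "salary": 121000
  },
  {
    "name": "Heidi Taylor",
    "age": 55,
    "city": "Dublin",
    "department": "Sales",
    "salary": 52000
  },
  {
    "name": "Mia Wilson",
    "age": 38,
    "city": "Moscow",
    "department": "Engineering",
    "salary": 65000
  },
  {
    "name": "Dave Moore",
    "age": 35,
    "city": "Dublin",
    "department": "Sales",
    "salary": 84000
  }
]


Original: 4 records with fields: name, age, city, department, salary
Keep: ['age', 'name']
Drop: ['city', 'department', 'salary']
Result: 4 records, 2 fields each

[
  {
    "age": 64,
    "name": "Judy White"
  },
  {
    "age": 55,
    "name": "Heidi Taylor"
  },
  {
    "age": 38,
    "name": "Mia Wilson"
  },
  {
    "age": 35,
    "name": "Dave Moore"
  }
]


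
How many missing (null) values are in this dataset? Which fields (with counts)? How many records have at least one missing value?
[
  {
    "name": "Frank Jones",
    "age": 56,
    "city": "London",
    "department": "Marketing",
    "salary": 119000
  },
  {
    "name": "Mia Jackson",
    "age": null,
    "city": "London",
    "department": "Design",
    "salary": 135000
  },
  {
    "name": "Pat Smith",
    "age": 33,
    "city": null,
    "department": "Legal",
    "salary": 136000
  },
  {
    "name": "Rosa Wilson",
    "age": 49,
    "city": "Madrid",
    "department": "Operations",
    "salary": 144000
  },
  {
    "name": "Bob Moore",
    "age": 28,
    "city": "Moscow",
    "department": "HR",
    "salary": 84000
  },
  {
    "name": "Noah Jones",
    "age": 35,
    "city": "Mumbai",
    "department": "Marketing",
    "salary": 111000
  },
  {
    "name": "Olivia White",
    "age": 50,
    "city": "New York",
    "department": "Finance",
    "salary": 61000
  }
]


Checking for missing (null) values in 7 records:

  Frank Jones: complete
  Mia Jackson: age
  Pat Smith: city
  Rosa Wilson: complete
  Bob Moore: complete
  Noah Jones: complete
  Olivia White: complete

Per field:
  name: 0 missing
  age: 1 missing
  city: 1 missing
  department: 0 missing
  salary: 0 missing

Total missing values: 2
Records with any missing: 2

2 missing values (age: 1, city: 1); 2 incomplete records


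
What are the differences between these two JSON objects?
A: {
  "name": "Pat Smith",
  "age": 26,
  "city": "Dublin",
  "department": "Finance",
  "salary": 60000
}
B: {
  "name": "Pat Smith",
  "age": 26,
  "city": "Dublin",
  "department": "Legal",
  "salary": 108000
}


Comparing each field (in key order):
  name: same
  age: same
  city: same
  department: DIFFERENT
  salary: DIFFERENT
Differences:
  department: Finance -> Legal
  salary: 60000 -> 108000

2 field(s) changed

2 changes: department, salary


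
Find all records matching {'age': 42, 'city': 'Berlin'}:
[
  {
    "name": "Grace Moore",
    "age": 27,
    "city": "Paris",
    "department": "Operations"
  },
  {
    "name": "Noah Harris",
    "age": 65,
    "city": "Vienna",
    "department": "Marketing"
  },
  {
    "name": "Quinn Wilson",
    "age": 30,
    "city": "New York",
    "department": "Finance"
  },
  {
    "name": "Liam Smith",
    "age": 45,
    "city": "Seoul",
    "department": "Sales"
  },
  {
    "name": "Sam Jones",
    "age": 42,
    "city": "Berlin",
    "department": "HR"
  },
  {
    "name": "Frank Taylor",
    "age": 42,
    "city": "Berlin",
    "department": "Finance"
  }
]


Search criteria: {'age': 42, 'city': 'Berlin'}

Checking 6 records:
  Grace Moore: {age: 27, city: Paris}
  Noah Harris: {age: 65, city: Vienna}
  Quinn Wilson: {age: 30, city: New York}
  Liam Smith: {age: 45, city: Seoul}
  Sam Jones: {age: 42, city: Berlin} <-- MATCH
  Frank Taylor: {age: 42, city: Berlin} <-- MATCH

Matches: ["Sam Jones", "Frank Taylor"]

["Sam Jones", "Frank Taylor"]


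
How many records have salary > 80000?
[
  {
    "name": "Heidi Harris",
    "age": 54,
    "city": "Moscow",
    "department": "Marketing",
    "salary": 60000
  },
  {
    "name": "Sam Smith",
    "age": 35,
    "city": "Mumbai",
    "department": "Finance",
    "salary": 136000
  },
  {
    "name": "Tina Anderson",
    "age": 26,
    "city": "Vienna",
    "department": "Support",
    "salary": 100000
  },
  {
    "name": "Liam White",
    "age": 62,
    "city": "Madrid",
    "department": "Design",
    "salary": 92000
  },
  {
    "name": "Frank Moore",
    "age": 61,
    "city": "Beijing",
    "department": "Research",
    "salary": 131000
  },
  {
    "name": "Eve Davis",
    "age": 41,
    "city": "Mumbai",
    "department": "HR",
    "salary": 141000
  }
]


Data: 6 records
Condition: salary > 80000

Checking each record:
  Heidi Harris: 60000
  Sam Smith: 136000 MATCH
  Tina Anderson: 100000 MATCH
  Liam White: 92000 MATCH
  Frank Moore: 131000 MATCH
  Eve Davis: 141000 MATCH

Count: 5

5


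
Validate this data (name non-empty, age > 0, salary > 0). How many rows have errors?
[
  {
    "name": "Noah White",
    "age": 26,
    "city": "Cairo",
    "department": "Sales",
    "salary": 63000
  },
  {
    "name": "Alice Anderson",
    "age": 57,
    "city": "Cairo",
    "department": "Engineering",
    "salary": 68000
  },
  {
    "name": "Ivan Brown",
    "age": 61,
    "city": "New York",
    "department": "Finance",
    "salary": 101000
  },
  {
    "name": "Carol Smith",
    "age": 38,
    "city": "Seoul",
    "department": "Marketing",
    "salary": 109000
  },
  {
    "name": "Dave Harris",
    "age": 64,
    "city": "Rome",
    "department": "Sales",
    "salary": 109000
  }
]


Validating 5 records:
Rules: name non-empty, age > 0, salary > 0

  Row 1 (Noah White): OK
  Row 2 (Alice Anderson): OK
  Row 3 (Ivan Brown): OK
  Row 4 (Carol Smith): OK
  Row 5 (Dave Harris): OK

Total errors: 0

0 errors


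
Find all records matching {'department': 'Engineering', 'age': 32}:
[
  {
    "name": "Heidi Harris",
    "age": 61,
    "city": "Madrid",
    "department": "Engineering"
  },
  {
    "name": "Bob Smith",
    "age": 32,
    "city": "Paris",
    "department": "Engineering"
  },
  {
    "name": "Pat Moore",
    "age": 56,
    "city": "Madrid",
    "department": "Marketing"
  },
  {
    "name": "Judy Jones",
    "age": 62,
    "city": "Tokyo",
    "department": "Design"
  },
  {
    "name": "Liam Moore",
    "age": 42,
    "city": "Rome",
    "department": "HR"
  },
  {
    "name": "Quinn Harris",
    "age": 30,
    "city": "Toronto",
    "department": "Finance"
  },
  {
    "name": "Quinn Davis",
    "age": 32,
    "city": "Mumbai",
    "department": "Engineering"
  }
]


Search criteria: {'department': 'Engineering', 'age': 32}

Checking 7 records:
  Heidi Harris: {department: Engineering, age: 61}
  Bob Smith: {department: Engineering, age: 32} <-- MATCH
  Pat Moore: {department: Marketing, age: 56}
  Judy Jones: {department: Design, age: 62}
  Liam Moore: {department: HR, age: 42}
  Quinn Harris: {department: Finance, age: 30}
  Quinn Davis: {department: Engineering, age: 32} <-- MATCH

Matches: ["Bob Smith", "Quinn Davis"]

["Bob Smith", "Quinn Davis"]


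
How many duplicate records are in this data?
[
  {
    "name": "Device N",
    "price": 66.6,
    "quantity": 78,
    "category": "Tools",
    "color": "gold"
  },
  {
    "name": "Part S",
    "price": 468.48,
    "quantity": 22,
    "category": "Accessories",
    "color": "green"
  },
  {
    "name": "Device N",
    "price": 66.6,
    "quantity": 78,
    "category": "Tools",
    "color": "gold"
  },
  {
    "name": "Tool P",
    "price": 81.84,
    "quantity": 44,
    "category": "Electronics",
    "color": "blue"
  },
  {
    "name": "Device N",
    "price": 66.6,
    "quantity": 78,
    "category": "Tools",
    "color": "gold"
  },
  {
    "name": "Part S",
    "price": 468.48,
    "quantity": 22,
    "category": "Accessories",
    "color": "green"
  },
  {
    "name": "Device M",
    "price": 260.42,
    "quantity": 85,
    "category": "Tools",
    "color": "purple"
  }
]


Checking 7 records for duplicates:

  Row 1: Device N ($66.6, qty 78)
  Row 2: Part S ($468.48, qty 22)
  Row 3: Device N ($66.6, qty 78) <-- DUPLICATE
  Row 4: Tool P ($81.84, qty 44)
  Row 5: Device N ($66.6, qty 78) <-- DUPLICATE
  Row 6: Part S ($468.48, qty 22) <-- DUPLICATE
  Row 7: Device M ($260.42, qty 85)

Duplicates found: 3
Unique records: 4

3 duplicates, 4 unique


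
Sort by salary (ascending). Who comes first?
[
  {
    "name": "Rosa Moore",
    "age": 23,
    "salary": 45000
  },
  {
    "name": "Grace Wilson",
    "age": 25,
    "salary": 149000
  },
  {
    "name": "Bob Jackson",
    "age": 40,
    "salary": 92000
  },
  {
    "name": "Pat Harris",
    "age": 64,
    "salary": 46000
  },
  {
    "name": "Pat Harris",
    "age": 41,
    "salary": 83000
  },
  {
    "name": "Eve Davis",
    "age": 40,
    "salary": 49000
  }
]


Sort by: salary (ascending)

Sorted order:
  1. Rosa Moore (salary = 45000)
  2. Pat Harris (salary = 46000)
  3. Eve Davis (salary = 49000)
  4. Pat Harris (salary = 83000)
  5. Bob Jackson (salary = 92000)
  6. Grace Wilson (salary = 149000)

First: Rosa Moore

Rosa Moore


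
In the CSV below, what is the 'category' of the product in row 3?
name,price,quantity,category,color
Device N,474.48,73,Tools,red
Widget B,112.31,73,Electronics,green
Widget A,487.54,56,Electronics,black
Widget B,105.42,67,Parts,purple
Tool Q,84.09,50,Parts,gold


Query: Row 3 ('Widget A'), column 'category'
Value: Electronics

Electronics


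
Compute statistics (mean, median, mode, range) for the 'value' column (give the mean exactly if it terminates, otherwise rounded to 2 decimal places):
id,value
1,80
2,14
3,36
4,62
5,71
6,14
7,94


Data: [80, 14, 36, 62, 71, 14, 94]
Count: 7
Sum: 371
Mean: 371/7 = 53
Sorted: [14, 14, 36, 62, 71, 80, 94]
Median: 62.0
Mode: 14 (2 times)
Range: 94 - 14 = 80
Min: 14, Max: 94

mean=53, median=62.0, mode=14, range=80


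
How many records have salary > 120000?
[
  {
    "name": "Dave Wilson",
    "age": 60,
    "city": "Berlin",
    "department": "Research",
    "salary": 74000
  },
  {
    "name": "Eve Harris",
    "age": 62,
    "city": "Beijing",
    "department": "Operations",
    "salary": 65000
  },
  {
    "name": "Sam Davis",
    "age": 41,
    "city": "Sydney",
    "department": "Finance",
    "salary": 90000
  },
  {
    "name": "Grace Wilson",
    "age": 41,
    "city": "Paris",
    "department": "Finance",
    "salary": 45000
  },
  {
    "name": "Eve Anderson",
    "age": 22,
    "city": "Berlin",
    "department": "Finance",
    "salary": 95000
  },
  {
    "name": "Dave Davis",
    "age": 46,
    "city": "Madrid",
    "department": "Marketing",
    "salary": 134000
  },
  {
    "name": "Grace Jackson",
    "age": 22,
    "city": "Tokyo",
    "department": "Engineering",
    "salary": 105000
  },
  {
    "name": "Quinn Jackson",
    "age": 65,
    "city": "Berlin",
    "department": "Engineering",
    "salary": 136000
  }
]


Data: 8 records
Condition: salary > 120000

Checking each record:
  Dave Wilson: 74000
  Eve Harris: 65000
  Sam Davis: 90000
  Grace Wilson: 45000
  Eve Anderson: 95000
  Dave Davis: 134000 MATCH
  Grace Jackson: 105000
  Quinn Jackson: 136000 MATCH

Count: 2

2


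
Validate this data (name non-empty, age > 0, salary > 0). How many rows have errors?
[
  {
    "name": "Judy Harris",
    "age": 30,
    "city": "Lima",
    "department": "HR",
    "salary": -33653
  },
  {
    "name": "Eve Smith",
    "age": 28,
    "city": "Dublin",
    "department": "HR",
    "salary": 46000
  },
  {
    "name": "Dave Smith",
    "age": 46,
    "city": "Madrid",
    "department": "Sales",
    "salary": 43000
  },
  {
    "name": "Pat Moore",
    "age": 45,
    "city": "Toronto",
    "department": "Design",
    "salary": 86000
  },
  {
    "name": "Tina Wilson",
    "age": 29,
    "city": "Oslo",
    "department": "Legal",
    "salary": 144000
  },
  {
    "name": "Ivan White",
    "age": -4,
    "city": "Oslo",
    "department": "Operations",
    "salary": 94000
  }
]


Validating 6 records:
Rules: name non-empty, age > 0, salary > 0

  Row 1 (Judy Harris): negative salary: -33653
  Row 2 (Eve Smith): OK
  Row 3 (Dave Smith): OK
  Row 4 (Pat Moore): OK
  Row 5 (Tina Wilson): OK
  Row 6 (Ivan White): negative age: -4

Total errors: 2

2 errors


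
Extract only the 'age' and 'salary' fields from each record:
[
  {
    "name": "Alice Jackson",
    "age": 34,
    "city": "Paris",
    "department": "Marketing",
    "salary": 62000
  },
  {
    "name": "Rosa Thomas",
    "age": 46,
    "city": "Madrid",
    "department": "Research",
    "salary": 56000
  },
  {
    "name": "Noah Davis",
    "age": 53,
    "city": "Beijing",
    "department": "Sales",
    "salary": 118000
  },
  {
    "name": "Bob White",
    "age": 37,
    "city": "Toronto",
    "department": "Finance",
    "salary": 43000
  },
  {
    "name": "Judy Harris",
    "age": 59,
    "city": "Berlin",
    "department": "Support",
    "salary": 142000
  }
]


Original: 5 records with fields: name, age, city, department, salary
Keep: ['age', 'salary']
Drop: ['name', 'city', 'department']
Result: 5 records, 2 fields each

[
  {
    "age": 34,
    "salary": 62000
  },
  {
    "age": 46,
    "salary": 56000
  },
  {
    "age": 53,
    "salary": 118000
  },
  {
    "age": 37,
    "salary": 43000
  },
  {
    "age": 59,
    "salary": 142000
  }
]


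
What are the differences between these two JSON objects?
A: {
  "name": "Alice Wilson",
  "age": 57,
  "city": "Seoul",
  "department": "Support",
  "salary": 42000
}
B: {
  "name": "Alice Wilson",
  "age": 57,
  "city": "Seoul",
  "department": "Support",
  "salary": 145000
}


Comparing each field (in key order):
  name: same
  age: same
  city: same
  department: same
  salary: DIFFERENT
Differences:
  salary: 42000 -> 145000

1 field(s) changed

1 change: salary


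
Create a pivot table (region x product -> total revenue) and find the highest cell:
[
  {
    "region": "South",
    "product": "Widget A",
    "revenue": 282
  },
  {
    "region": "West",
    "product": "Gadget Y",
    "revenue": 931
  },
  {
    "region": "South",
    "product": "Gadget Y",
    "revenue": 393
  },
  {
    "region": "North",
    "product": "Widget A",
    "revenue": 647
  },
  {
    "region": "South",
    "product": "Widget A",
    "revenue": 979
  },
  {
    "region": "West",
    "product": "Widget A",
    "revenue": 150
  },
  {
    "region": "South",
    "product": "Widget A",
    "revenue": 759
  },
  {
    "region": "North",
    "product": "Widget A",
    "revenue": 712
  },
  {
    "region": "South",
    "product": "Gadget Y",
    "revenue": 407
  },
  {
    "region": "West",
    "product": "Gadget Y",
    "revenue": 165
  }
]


Pivot: region (rows) x product (columns) -> total revenue

     Gadget Y      Widget A    
North            0          1359  
South          800          2020  
West          1096           150  

Highest: South / Widget A = $2020

South / Widget A = $2020


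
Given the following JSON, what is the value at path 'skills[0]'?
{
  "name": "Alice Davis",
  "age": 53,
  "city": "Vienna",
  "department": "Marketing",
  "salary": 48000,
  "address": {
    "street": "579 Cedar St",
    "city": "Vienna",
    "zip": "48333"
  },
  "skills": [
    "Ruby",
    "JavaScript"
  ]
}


Query: skills[0]
Path: skills -> first element
Value: Ruby

Ruby


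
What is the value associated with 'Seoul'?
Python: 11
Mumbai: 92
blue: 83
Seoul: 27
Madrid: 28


Looking up key 'Seoul'
Value: 27

27


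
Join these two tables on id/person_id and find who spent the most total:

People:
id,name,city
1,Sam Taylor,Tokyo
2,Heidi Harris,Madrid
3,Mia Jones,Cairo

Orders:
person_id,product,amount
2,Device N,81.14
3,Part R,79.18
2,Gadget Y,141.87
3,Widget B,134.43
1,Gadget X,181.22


Join on: people.id = orders.person_id

Joined rows:
  Heidi Harris (Madrid) bought Device N for $81.14
  Mia Jones (Cairo) bought Part R for $79.18
  Heidi Harris (Madrid) bought Gadget Y for $141.87
  Mia Jones (Cairo) bought Widget B for $134.43
  Sam Taylor (Tokyo) bought Gadget X for $181.22

Total per person:
  Heidi Harris: $223.01
  Mia Jones: $213.61
  Sam Taylor: $181.22

Top spender: Heidi Harris ($223.01)

Heidi Harris ($223.01)


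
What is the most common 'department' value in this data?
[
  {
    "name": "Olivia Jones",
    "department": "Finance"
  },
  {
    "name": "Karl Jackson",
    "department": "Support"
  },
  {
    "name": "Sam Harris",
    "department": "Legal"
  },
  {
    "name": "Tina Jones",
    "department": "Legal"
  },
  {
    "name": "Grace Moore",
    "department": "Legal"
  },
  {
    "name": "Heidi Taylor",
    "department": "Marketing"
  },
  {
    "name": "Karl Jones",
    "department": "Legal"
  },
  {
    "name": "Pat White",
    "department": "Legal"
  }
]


Counting 'department' values across 8 records:

  Legal: 5 #####
  Finance: 1 #
  Support: 1 #
  Marketing: 1 #

Most common: Legal (5 times)

Legal (5 times)


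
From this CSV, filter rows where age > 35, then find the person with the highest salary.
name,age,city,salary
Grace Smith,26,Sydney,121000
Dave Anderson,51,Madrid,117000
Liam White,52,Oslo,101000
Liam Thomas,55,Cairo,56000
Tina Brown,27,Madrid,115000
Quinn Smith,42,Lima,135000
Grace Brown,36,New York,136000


Filter: age > 35
Sort by: salary (descending)

Filtered records (5):
  Grace Brown, age 36, salary $136000
  Quinn Smith, age 42, salary $135000
  Dave Anderson, age 51, salary $117000
  Liam White, age 52, salary $101000
  Liam Thomas, age 55, salary $56000

Highest salary: Grace Brown ($136000)

Grace Brown


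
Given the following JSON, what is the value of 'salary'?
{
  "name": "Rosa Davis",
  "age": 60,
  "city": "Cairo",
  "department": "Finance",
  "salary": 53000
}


Looking up field 'salary'
Value: 53000

53000


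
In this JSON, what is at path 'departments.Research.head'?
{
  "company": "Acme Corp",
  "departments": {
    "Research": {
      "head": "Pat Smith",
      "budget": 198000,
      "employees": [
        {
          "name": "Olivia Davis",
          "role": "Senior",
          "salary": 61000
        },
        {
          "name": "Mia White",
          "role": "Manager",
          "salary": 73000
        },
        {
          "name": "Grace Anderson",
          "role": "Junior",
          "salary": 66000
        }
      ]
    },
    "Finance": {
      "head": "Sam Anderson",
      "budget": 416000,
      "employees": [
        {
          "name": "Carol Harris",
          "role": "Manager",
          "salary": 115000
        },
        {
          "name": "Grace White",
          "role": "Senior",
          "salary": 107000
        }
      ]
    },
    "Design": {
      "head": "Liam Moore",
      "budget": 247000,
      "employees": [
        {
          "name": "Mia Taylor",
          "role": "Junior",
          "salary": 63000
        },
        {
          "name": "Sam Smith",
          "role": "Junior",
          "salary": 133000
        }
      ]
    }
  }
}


Path: departments.Research.head

Navigate:
  -> departments
  -> Research
  -> head = 'Pat Smith'

Pat Smith
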